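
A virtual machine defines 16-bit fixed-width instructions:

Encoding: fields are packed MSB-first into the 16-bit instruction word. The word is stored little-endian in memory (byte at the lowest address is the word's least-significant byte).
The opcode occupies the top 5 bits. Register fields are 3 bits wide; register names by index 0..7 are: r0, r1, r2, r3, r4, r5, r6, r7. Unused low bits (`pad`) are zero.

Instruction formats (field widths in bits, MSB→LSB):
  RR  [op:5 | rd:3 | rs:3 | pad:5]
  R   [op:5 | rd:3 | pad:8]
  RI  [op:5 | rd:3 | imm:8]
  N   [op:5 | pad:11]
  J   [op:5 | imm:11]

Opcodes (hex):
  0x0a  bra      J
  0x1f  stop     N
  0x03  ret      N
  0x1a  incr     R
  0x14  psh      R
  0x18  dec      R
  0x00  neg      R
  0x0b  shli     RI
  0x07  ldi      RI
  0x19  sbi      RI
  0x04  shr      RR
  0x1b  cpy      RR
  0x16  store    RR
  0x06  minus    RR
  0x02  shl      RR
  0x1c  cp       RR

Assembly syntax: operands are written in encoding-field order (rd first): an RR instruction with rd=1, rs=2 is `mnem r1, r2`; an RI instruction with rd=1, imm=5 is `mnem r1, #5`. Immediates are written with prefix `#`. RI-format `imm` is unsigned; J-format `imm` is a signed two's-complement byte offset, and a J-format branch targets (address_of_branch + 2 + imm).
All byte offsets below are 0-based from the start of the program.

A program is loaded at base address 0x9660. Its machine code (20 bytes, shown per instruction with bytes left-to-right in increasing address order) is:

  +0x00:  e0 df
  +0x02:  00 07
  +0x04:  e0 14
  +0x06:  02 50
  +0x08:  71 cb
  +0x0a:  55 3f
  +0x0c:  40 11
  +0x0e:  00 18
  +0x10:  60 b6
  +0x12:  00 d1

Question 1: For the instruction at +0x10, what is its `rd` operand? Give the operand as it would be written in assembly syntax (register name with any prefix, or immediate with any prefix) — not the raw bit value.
@+10  little-endian(60 b6) = 0xb660
  opcode bits[15:11]=0x16: store/RR
  [10:8] rd=6 = r6
  [7:5] rs=3 = r3

r6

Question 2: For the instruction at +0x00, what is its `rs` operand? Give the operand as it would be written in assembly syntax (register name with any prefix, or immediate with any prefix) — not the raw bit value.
r7

[00] e0 df → 0xdfe0
  top 5b → 0x1b → cpy [RR]
  rd@[10:8]=0x7 ⇒ r7
  rs@[7:5]=0x7 ⇒ r7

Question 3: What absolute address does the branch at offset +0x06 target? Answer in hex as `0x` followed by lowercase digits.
[06] 02 50 → 0x5002
  top 5b → 0xa → bra [J]
  [10:0] imm=2 = #2
  target = base 0x9660 + off 0x06 + 2 + imm 2 = 0x966a

0x966a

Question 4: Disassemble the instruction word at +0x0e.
+0x0e: 00 18 ⇒ word 0x1800 (little)
  top 5b → 0x3 → ret [N]

ret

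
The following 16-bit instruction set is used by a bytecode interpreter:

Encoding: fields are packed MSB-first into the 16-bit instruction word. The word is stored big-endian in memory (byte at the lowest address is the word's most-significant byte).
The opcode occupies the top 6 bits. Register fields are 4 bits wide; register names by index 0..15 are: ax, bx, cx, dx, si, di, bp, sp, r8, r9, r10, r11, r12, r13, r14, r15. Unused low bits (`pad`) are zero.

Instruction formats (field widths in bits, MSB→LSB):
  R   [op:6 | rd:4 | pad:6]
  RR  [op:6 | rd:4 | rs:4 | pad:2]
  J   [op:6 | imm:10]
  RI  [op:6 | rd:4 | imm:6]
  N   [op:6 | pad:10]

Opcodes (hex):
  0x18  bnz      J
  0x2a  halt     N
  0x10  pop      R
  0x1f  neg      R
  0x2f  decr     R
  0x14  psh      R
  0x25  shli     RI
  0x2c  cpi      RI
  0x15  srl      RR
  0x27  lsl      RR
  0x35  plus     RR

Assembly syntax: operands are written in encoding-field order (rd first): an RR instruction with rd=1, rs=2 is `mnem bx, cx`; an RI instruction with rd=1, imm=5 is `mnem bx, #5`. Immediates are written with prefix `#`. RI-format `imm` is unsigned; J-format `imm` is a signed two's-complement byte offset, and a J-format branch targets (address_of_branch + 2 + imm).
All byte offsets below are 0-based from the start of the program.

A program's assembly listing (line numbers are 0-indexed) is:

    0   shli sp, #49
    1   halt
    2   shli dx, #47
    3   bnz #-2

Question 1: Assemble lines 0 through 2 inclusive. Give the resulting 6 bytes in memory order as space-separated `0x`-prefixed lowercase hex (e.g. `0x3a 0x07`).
0. shli fields op=0x25:6|rd=7:4|imm=49:6 → word 95f1h → 95 f1
1. halt fields op=0x2a:6|pad=0:10 → word a800h → a8 00
2. shli fields op=0x25:6|rd=3:4|imm=47:6 → word 94efh → 94 ef

0x95 0xf1 0xa8 0x00 0x94 0xef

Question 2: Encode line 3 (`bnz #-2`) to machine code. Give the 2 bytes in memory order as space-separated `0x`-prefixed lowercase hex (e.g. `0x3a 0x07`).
line 3 (bnz): pack op=0x18:6|imm=-2:10 = 0x63fe; big→ 63 fe

0x63 0xfe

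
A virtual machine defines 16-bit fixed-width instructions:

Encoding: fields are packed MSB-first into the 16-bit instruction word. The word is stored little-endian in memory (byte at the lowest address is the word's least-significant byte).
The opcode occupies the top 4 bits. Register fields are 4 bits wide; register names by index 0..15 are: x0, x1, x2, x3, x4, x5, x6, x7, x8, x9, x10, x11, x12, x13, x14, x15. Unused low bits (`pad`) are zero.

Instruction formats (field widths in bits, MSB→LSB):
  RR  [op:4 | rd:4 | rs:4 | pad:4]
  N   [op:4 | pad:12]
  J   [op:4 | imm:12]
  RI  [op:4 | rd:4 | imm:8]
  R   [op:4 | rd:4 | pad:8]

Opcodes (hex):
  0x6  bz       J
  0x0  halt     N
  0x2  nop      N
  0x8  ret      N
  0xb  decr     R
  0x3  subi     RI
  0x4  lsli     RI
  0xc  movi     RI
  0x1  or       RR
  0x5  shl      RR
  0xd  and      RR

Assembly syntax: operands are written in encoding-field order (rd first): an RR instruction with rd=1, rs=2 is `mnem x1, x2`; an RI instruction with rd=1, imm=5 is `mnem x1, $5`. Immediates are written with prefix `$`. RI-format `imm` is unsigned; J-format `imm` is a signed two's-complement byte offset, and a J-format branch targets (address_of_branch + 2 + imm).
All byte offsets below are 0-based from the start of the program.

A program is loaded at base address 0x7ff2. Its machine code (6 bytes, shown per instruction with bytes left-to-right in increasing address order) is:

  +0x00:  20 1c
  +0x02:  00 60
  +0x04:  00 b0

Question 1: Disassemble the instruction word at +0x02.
[02] 00 60 → 0x6000
  top 4b → 0x6 → bz [J]
  imm: (w>>0)&0xfff=0x0 → $0

bz $0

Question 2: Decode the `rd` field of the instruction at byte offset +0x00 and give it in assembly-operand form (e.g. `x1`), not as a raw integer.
off 0x00: read 20 1c as little → 0x1c20
  top 4b → 0x1 → or [RR]
  rd@[11:8]=0xc ⇒ x12
  rs@[7:4]=0x2 ⇒ x2

x12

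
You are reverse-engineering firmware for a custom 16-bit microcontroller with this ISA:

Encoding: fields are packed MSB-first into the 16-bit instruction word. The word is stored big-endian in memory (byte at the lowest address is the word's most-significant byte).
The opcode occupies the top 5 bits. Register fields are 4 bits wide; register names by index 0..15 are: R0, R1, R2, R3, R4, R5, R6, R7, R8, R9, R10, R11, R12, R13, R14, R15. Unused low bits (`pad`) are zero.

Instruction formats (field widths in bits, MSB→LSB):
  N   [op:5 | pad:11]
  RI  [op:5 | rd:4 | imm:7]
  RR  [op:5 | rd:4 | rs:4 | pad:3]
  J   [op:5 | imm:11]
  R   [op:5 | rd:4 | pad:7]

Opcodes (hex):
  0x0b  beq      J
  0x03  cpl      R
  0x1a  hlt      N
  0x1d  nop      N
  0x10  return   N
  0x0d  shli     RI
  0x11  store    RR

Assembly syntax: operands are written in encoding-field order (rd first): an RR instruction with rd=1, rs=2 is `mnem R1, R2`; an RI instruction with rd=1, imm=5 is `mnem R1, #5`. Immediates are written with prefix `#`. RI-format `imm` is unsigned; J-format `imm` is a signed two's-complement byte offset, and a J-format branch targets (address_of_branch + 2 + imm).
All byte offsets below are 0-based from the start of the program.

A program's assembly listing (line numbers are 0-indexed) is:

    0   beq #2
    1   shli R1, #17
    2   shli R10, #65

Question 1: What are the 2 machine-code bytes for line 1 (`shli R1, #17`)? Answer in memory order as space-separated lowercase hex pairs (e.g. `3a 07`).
68 91

line 1 (shli): pack op=0xd:5|rd=1:4|imm=17:7 = 0x6891; big→ 68 91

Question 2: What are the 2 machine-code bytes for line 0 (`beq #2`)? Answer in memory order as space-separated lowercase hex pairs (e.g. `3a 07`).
L0: beq op=0xb:5|imm=2:11 ⇒ 0x5802 ⇒ big 58 02

58 02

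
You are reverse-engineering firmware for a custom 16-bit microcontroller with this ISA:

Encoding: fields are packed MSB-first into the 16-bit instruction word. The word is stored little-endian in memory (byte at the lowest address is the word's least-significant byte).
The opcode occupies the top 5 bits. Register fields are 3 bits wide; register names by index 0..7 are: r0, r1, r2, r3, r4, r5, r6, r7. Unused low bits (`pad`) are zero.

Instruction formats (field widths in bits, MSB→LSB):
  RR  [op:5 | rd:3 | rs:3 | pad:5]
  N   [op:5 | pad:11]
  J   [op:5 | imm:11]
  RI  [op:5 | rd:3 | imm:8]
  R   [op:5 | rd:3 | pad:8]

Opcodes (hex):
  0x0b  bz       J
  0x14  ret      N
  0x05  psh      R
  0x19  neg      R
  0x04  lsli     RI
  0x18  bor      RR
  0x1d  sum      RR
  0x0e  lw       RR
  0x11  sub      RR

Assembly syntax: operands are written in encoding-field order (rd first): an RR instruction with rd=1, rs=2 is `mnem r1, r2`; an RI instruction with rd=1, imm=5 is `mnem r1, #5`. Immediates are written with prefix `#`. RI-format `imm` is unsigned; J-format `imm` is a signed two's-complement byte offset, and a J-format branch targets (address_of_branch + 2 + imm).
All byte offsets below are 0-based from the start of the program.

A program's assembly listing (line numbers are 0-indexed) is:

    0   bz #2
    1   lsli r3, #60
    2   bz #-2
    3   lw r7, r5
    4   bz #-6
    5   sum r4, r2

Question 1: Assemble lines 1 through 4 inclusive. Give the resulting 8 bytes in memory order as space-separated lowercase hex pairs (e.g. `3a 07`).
3c 23 fe 5f a0 77 fa 5f

line 1 (lsli): pack op=0x4:5|rd=3:3|imm=60:8 = 0x233c; little→ 3c 23
line 2 (bz): pack op=0xb:5|imm=-2:11 = 0x5ffe; little→ fe 5f
line 3 (lw): pack op=0xe:5|rd=7:3|rs=5:3|pad=0:5 = 0x77a0; little→ a0 77
line 4 (bz): pack op=0xb:5|imm=-6:11 = 0x5ffa; little→ fa 5f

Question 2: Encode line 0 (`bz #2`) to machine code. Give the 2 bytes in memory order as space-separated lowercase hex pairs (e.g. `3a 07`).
02 58

L0: bz op=0xb:5|imm=2:11 ⇒ 0x5802 ⇒ little 02 58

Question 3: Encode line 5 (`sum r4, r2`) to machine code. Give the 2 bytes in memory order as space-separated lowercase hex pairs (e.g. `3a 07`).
40 ec

L5: sum op=0x1d:5|rd=4:3|rs=2:3|pad=0:5 ⇒ 0xec40 ⇒ little 40 ec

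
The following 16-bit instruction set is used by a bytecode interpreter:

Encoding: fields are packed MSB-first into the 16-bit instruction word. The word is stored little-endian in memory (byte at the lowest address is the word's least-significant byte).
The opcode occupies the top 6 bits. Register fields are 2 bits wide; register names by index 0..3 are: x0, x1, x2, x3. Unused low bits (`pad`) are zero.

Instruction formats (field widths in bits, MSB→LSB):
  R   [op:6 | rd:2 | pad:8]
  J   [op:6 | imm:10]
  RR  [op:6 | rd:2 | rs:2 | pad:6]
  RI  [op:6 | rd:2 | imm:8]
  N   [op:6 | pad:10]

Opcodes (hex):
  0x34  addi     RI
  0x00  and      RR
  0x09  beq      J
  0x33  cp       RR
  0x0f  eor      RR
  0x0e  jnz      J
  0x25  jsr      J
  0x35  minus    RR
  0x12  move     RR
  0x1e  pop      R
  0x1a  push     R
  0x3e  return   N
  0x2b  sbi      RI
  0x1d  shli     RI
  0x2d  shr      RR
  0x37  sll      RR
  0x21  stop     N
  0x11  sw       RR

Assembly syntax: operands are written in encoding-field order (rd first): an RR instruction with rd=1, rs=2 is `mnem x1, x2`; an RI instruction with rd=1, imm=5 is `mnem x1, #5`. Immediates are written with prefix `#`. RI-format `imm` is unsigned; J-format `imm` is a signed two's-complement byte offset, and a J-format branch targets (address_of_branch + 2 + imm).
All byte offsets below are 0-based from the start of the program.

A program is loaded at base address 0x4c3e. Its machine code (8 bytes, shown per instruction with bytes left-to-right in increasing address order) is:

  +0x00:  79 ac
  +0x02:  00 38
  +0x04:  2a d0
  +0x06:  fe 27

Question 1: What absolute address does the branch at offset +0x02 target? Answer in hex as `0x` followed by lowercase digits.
0x4c42

@+02  little-endian(00 38) = 0x3800
  opcode bits[15:10]=0xe: jnz/J
  imm@[9:0]=0x0 ⇒ #0
  target = base 0x4c3e + off 0x02 + 2 + imm 0 = 0x4c42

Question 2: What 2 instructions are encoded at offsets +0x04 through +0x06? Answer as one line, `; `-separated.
+0x04: 2a d0 ⇒ word 0xd02a (little)
  op=0xd02a>>10=0x34 ⇒ addi (RI)
  [9:8] rd=0 = x0
  [7:0] imm=42 = #42
+0x06: fe 27 ⇒ word 0x27fe (little)
  op=0x27fe>>10=0x9 ⇒ beq (J)
  [9:0] imm=1022 (s10→-2) = #-2

addi x0, #42; beq #-2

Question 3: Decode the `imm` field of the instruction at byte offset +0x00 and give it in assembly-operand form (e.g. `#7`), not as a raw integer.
#121

@+00  little-endian(79 ac) = 0xac79
  op=0xac79>>10=0x2b ⇒ sbi (RI)
  rd: (w>>8)&0x3=0x0 → x0
  imm: (w>>0)&0xff=0x79 → #121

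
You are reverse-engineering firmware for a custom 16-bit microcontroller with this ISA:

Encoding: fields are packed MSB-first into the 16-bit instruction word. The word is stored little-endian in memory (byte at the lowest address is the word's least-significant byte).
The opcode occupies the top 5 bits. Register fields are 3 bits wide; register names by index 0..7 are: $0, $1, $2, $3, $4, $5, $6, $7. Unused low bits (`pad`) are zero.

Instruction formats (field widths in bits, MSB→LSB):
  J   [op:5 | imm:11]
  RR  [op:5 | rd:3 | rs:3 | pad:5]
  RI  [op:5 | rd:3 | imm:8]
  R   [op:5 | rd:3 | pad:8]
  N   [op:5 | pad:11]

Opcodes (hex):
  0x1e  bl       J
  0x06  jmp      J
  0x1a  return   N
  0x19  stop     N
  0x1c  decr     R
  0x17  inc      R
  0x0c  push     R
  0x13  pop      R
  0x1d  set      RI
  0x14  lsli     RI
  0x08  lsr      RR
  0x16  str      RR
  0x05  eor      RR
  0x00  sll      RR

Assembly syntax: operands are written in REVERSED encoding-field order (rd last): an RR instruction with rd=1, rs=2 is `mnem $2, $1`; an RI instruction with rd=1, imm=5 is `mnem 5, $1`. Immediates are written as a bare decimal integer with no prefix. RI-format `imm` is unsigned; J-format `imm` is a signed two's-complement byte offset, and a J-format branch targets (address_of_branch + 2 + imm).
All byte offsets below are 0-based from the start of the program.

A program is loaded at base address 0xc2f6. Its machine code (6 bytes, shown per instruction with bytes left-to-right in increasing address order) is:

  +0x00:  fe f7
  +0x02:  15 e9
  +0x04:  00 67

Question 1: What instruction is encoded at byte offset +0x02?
set 21, $1

off 0x02: read 15 e9 as little → 0xe915
  opcode bits[15:11]=0x1d: set/RI
  rd@[10:8]=0x1 ⇒ $1
  imm@[7:0]=0x15 ⇒ 21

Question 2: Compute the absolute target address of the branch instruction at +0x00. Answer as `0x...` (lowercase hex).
[00] fe f7 → 0xf7fe
  top 5b → 0x1e → bl [J]
  imm@[10:0]=0x7fe (s11→-2) ⇒ -2
  target = base 0xc2f6 + off 0x00 + 2 + imm -2 = 0xc2f6

0xc2f6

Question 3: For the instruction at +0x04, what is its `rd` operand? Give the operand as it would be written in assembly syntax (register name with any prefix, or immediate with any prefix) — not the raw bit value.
+0x04: 00 67 ⇒ word 0x6700 (little)
  op=0x6700>>11=0xc ⇒ push (R)
  [10:8] rd=7 = $7

$7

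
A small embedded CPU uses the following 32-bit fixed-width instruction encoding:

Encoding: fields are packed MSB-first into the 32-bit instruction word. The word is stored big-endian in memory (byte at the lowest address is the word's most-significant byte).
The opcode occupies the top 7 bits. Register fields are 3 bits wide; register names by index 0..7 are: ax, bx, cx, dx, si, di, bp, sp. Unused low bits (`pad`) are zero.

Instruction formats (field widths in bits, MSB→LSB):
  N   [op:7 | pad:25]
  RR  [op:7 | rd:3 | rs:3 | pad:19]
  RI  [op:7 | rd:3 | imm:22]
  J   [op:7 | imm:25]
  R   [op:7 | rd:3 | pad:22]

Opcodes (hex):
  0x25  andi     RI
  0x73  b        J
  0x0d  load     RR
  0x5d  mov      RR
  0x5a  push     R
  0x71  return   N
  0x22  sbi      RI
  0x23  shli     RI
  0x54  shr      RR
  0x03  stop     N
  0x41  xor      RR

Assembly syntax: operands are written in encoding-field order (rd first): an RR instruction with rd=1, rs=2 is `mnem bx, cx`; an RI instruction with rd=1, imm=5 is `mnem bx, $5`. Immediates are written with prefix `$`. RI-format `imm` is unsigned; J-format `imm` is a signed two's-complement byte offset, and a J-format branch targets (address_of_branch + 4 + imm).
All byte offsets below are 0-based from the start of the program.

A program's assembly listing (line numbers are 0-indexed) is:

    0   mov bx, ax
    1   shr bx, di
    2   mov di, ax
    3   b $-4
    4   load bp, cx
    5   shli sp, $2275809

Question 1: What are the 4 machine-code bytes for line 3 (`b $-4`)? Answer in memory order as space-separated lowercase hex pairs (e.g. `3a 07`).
line 3 (b): pack op=0x73:7|imm=-4:25 = 0xe7fffffc; big→ e7 ff ff fc

e7 ff ff fc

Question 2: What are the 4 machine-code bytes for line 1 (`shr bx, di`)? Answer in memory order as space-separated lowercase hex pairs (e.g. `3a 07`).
line 1 (shr): pack op=0x54:7|rd=1:3|rs=5:3|pad=0:19 = 0xa8680000; big→ a8 68 00 00

a8 68 00 00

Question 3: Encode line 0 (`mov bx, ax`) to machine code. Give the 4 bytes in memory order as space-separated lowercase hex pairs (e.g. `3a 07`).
ba 40 00 00

line 0 (mov): pack op=0x5d:7|rd=1:3|rs=0:3|pad=0:19 = 0xba400000; big→ ba 40 00 00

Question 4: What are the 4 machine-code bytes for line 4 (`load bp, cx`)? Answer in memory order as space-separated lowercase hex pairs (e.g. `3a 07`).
4. load fields op=0xd:7|rd=6:3|rs=2:3|pad=0:19 → word 1b900000h → 1b 90 00 00

1b 90 00 00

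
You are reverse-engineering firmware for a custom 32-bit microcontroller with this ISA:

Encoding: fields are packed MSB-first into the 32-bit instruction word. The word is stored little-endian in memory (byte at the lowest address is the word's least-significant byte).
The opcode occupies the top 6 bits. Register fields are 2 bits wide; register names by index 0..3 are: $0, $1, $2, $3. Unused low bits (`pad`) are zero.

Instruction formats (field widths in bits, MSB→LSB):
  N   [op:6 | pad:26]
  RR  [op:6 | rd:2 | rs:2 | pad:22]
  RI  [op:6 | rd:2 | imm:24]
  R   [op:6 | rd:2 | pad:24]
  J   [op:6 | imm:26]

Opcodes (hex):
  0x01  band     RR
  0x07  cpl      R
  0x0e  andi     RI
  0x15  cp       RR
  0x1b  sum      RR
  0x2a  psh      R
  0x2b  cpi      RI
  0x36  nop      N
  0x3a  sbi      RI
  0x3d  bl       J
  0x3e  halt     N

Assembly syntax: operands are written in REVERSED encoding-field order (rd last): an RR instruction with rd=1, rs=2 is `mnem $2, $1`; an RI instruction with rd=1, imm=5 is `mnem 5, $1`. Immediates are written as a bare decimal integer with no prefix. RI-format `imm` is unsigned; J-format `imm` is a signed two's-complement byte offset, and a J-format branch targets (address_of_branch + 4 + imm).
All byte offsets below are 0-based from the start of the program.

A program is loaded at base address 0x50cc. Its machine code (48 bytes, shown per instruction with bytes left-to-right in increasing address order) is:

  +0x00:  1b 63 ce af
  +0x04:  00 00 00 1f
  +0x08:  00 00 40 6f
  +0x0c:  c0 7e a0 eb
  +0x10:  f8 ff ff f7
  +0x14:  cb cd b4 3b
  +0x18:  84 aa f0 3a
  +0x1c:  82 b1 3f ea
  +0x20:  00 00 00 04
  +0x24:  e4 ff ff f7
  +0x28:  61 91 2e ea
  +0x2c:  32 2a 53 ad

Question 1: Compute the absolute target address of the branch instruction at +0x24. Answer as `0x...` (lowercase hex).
0x50d8

off 0x24: read e4 ff ff f7 as little → 0xf7ffffe4
  top 6b → 0x3d → bl [J]
  imm@[25:0]=0x3ffffe4 (s26→-28) ⇒ -28
  target = base 0x50cc + off 0x24 + 4 + imm -28 = 0x50d8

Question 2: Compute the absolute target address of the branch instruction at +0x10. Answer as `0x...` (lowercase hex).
0x50d8

@+10  little-endian(f8 ff ff f7) = 0xf7fffff8
  opcode bits[31:26]=0x3d: bl/J
  [25:0] imm=67108856 (s26→-8) = -8
  target = base 0x50cc + off 0x10 + 4 + imm -8 = 0x50d8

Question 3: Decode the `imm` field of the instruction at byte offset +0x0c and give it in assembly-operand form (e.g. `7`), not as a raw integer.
10518208

@+0c  little-endian(c0 7e a0 eb) = 0xeba07ec0
  top 6b → 0x3a → sbi [RI]
  rd@[25:24]=0x3 ⇒ $3
  imm@[23:0]=0xa07ec0 ⇒ 10518208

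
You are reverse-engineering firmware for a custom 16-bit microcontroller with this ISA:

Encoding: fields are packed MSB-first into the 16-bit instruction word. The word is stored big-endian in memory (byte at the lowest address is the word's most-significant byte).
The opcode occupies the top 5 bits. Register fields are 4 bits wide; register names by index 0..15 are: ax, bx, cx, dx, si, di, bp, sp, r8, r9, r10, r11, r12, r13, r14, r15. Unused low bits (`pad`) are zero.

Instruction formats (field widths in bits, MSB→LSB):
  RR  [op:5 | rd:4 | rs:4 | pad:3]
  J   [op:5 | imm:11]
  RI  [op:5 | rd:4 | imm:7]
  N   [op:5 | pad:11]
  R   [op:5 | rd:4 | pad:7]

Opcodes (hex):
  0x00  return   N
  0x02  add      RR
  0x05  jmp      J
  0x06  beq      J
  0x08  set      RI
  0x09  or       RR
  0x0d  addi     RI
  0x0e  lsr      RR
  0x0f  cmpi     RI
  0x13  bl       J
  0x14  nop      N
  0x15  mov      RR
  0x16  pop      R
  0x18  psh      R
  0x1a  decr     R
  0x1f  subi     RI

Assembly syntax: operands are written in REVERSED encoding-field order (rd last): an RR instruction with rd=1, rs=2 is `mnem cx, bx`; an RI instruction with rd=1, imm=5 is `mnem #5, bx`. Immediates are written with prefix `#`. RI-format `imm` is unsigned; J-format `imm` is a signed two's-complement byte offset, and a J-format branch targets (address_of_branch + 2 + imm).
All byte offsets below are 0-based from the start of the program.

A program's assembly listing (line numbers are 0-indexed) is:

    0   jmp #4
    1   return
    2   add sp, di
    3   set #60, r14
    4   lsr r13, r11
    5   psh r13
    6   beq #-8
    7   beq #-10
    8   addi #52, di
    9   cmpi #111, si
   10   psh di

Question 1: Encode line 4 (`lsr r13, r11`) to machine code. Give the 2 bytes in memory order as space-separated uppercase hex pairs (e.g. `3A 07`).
75 E8

4. lsr fields op=0xe:5|rd=11:4|rs=13:4|pad=0:3 → word 75e8h → 75 e8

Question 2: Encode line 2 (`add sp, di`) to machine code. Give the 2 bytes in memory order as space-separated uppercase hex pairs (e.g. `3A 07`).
12 B8

2. add fields op=0x2:5|rd=5:4|rs=7:4|pad=0:3 → word 12b8h → 12 b8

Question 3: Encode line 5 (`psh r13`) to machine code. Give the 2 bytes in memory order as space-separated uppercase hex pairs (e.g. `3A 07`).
C6 80

5. psh fields op=0x18:5|rd=13:4|pad=0:7 → word c680h → c6 80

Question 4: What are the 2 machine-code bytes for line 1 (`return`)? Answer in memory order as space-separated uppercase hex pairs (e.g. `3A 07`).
00 00

1. return fields op=0x0:5|pad=0:11 → word 0000h → 00 00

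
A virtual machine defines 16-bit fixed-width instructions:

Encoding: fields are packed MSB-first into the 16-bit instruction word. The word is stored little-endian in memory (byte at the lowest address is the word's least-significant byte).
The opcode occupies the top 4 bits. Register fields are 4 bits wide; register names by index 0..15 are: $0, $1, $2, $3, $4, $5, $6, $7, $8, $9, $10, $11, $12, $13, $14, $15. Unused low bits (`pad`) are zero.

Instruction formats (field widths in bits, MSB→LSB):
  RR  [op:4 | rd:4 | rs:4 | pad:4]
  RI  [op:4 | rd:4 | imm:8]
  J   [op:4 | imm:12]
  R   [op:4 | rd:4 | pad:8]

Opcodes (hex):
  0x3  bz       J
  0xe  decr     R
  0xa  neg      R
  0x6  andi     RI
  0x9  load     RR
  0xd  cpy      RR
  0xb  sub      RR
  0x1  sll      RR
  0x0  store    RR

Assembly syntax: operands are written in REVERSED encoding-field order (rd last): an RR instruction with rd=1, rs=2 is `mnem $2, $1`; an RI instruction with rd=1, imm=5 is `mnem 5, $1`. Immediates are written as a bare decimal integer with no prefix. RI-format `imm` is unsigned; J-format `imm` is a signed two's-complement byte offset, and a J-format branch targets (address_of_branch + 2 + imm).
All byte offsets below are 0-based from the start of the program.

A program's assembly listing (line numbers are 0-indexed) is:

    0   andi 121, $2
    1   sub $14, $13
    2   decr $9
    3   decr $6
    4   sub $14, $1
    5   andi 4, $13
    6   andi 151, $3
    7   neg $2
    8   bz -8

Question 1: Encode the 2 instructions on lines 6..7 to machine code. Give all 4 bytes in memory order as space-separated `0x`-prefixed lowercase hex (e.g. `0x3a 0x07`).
0x97 0x63 0x00 0xa2

line 6 (andi): pack op=0x6:4|rd=3:4|imm=151:8 = 0x6397; little→ 97 63
line 7 (neg): pack op=0xa:4|rd=2:4|pad=0:8 = 0xa200; little→ 00 a2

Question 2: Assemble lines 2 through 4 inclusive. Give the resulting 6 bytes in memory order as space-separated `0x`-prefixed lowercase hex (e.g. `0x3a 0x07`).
2. decr fields op=0xe:4|rd=9:4|pad=0:8 → word e900h → 00 e9
3. decr fields op=0xe:4|rd=6:4|pad=0:8 → word e600h → 00 e6
4. sub fields op=0xb:4|rd=1:4|rs=14:4|pad=0:4 → word b1e0h → e0 b1

0x00 0xe9 0x00 0xe6 0xe0 0xb1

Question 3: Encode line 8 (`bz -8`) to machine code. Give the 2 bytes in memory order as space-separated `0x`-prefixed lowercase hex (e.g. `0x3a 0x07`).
0xf8 0x3f

8. bz fields op=0x3:4|imm=-8:12 → word 3ff8h → f8 3f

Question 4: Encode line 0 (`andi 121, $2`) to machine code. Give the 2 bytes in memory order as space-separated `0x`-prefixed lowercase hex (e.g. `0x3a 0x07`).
L0: andi op=0x6:4|rd=2:4|imm=121:8 ⇒ 0x6279 ⇒ little 79 62

0x79 0x62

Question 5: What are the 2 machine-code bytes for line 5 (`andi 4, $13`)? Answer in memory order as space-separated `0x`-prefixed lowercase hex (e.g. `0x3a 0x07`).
0x04 0x6d

5. andi fields op=0x6:4|rd=13:4|imm=4:8 → word 6d04h → 04 6d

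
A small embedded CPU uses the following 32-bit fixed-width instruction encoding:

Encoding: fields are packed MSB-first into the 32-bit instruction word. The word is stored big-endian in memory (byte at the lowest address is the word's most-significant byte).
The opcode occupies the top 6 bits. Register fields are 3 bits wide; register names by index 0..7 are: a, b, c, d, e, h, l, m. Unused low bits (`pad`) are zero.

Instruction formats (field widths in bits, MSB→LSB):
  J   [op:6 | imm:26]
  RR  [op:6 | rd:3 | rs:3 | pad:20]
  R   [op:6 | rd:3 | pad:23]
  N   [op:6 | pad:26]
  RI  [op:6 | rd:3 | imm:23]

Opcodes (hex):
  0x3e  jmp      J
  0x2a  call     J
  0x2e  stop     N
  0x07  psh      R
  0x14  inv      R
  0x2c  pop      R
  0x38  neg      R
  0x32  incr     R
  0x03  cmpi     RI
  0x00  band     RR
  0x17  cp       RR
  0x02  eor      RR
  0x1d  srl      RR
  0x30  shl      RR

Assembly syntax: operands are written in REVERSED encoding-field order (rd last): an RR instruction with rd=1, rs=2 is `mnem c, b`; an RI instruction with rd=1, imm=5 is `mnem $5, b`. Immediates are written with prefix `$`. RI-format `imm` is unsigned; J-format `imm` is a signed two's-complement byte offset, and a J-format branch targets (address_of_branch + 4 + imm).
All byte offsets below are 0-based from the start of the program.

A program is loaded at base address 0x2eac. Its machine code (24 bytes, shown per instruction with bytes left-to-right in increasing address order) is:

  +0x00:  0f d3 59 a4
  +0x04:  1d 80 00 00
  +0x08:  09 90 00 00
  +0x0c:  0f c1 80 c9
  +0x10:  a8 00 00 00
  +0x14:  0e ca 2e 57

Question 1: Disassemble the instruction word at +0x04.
+0x04: 1d 80 00 00 ⇒ word 0x1d800000 (big)
  opcode bits[31:26]=0x7: psh/R
  rd: (w>>23)&0x7=0x3 → d

psh d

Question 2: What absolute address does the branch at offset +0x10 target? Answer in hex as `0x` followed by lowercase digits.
@+10  big-endian(a8 00 00 00) = 0xa8000000
  op=0xa8000000>>26=0x2a ⇒ call (J)
  imm: (w>>0)&0x3ffffff=0x0 → $0
  target = base 0x2eac + off 0x10 + 4 + imm 0 = 0x2ec0

0x2ec0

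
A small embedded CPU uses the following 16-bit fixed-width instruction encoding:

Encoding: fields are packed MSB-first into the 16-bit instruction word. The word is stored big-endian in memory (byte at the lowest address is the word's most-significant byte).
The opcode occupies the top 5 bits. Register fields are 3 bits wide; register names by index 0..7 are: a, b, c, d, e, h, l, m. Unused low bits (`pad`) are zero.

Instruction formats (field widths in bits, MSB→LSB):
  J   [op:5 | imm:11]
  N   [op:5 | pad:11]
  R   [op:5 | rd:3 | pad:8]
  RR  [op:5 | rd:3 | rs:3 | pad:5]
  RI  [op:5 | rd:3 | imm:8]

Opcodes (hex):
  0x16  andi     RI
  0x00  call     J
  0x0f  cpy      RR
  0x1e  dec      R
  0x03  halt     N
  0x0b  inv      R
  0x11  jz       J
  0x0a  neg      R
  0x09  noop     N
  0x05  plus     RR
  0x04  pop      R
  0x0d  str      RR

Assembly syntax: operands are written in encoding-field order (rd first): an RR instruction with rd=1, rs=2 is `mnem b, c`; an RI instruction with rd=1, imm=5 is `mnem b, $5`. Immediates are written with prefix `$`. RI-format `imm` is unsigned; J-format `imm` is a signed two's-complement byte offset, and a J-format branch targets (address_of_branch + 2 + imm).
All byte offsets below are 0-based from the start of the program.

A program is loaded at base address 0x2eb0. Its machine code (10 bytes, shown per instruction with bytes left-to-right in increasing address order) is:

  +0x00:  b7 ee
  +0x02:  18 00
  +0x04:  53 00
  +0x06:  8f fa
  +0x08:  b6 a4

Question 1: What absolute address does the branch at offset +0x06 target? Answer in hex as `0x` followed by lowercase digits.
@+06  big-endian(8f fa) = 0x8ffa
  opcode bits[15:11]=0x11: jz/J
  imm: (w>>0)&0x7ff=0x7fa (s11→-6) → $-6
  target = base 0x2eb0 + off 0x06 + 2 + imm -6 = 0x2eb2

0x2eb2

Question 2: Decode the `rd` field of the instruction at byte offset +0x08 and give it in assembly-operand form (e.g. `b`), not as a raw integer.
@+08  big-endian(b6 a4) = 0xb6a4
  opcode bits[15:11]=0x16: andi/RI
  rd@[10:8]=0x6 ⇒ l
  imm@[7:0]=0xa4 ⇒ $164

l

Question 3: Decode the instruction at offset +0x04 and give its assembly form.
neg d

[04] 53 00 → 0x5300
  op=0x5300>>11=0xa ⇒ neg (R)
  rd@[10:8]=0x3 ⇒ d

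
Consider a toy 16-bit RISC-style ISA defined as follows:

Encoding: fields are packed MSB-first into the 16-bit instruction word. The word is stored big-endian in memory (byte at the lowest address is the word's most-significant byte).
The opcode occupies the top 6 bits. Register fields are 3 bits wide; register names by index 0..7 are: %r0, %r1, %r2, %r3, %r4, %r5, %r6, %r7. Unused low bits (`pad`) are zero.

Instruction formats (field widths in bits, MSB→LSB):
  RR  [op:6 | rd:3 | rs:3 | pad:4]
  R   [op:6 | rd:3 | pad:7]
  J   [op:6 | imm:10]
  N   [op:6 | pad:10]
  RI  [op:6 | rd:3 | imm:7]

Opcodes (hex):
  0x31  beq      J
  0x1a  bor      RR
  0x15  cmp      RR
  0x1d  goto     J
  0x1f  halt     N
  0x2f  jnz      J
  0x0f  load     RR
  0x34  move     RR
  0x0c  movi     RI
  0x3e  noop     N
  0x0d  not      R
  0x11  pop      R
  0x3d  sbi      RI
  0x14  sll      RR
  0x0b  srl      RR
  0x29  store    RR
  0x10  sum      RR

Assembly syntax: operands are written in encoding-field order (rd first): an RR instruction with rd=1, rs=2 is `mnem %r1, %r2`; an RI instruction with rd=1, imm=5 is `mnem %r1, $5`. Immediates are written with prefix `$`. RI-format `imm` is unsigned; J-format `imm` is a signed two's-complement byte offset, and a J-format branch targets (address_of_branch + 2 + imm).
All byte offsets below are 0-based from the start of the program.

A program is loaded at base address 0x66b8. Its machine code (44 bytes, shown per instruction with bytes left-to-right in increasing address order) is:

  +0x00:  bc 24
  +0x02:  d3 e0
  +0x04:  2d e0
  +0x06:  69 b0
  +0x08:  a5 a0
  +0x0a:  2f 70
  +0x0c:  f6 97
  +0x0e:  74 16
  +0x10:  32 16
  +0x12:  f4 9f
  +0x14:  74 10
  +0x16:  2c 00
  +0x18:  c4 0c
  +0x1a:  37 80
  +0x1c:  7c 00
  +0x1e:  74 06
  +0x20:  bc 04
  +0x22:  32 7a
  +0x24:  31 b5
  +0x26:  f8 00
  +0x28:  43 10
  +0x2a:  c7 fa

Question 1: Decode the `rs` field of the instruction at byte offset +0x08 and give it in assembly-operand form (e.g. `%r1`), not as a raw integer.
%r2

off 0x08: read a5 a0 as big → 0xa5a0
  opcode bits[15:10]=0x29: store/RR
  rd: (w>>7)&0x7=0x3 → %r3
  rs: (w>>4)&0x7=0x2 → %r2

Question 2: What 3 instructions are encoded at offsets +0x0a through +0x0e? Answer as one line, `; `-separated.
[0a] 2f 70 → 0x2f70
  top 6b → 0xb → srl [RR]
  rd: (w>>7)&0x7=0x6 → %r6
  rs: (w>>4)&0x7=0x7 → %r7
[0c] f6 97 → 0xf697
  top 6b → 0x3d → sbi [RI]
  rd: (w>>7)&0x7=0x5 → %r5
  imm: (w>>0)&0x7f=0x17 → $23
[0e] 74 16 → 0x7416
  top 6b → 0x1d → goto [J]
  imm: (w>>0)&0x3ff=0x16 → $22

srl %r6, %r7; sbi %r5, $23; goto $22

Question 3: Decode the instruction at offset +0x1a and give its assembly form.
@+1a  big-endian(37 80) = 0x3780
  opcode bits[15:10]=0xd: not/R
  [9:7] rd=7 = %r7

not %r7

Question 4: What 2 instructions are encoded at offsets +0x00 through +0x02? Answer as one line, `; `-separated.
off 0x00: read bc 24 as big → 0xbc24
  top 6b → 0x2f → jnz [J]
  imm@[9:0]=0x24 ⇒ $36
off 0x02: read d3 e0 as big → 0xd3e0
  top 6b → 0x34 → move [RR]
  rd@[9:7]=0x7 ⇒ %r7
  rs@[6:4]=0x6 ⇒ %r6

jnz $36; move %r7, %r6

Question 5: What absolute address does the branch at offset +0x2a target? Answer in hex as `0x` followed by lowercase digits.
0x66de

off 0x2a: read c7 fa as big → 0xc7fa
  top 6b → 0x31 → beq [J]
  imm@[9:0]=0x3fa (s10→-6) ⇒ $-6
  target = base 0x66b8 + off 0x2a + 2 + imm -6 = 0x66de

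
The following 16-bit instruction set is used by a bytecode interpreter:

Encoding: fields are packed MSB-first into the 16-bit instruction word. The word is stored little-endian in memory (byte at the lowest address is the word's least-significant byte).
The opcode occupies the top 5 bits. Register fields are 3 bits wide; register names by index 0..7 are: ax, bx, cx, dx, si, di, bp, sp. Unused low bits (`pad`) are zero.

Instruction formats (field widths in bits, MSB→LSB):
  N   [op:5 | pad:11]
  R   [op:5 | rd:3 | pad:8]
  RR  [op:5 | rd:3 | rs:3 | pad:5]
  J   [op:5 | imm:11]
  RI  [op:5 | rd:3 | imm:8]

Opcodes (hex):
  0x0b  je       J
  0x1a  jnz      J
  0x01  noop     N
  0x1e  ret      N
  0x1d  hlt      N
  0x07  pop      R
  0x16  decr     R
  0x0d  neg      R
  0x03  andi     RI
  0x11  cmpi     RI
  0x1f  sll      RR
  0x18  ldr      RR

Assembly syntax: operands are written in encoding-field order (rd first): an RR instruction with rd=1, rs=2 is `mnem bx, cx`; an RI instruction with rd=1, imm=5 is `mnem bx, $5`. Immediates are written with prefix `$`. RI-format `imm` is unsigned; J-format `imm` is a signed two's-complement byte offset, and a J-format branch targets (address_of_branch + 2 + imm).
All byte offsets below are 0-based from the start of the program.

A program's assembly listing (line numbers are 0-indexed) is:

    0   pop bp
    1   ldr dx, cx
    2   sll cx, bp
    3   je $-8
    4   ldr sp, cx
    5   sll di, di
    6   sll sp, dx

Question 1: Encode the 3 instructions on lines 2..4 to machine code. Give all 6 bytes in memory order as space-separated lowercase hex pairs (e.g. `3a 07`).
c0 fa f8 5f 40 c7

2. sll fields op=0x1f:5|rd=2:3|rs=6:3|pad=0:5 → word fac0h → c0 fa
3. je fields op=0xb:5|imm=-8:11 → word 5ff8h → f8 5f
4. ldr fields op=0x18:5|rd=7:3|rs=2:3|pad=0:5 → word c740h → 40 c7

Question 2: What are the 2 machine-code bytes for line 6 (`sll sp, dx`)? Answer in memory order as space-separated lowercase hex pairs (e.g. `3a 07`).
60 ff

line 6 (sll): pack op=0x1f:5|rd=7:3|rs=3:3|pad=0:5 = 0xff60; little→ 60 ff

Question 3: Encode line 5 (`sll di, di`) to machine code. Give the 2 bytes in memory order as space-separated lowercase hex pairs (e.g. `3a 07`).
L5: sll op=0x1f:5|rd=5:3|rs=5:3|pad=0:5 ⇒ 0xfda0 ⇒ little a0 fd

a0 fd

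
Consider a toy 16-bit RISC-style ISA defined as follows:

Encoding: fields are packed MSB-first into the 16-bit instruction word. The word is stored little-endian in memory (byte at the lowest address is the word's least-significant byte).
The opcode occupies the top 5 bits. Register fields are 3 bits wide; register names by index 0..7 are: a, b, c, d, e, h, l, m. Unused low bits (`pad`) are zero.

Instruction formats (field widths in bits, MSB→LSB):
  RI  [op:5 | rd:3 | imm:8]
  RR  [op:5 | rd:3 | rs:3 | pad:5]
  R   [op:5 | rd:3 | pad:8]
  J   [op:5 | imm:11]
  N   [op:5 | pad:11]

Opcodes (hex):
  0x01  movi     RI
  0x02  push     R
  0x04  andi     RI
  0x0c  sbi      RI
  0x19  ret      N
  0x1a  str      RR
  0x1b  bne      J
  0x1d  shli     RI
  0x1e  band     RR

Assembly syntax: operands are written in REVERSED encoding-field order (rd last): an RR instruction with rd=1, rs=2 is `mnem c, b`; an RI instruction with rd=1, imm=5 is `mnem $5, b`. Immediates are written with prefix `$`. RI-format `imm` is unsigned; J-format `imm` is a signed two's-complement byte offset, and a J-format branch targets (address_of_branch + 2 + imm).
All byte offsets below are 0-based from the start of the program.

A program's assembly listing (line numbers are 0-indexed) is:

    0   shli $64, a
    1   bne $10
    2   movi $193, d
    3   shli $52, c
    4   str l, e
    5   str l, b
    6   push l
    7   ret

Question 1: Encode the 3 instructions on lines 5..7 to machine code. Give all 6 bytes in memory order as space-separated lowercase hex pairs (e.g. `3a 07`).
c0 d1 00 16 00 c8

L5: str op=0x1a:5|rd=1:3|rs=6:3|pad=0:5 ⇒ 0xd1c0 ⇒ little c0 d1
L6: push op=0x2:5|rd=6:3|pad=0:8 ⇒ 0x1600 ⇒ little 00 16
L7: ret op=0x19:5|pad=0:11 ⇒ 0xc800 ⇒ little 00 c8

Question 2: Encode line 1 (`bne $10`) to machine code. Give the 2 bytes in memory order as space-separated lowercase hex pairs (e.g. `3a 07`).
line 1 (bne): pack op=0x1b:5|imm=10:11 = 0xd80a; little→ 0a d8

0a d8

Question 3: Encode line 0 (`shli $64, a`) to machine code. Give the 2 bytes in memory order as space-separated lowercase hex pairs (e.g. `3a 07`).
40 e8

line 0 (shli): pack op=0x1d:5|rd=0:3|imm=64:8 = 0xe840; little→ 40 e8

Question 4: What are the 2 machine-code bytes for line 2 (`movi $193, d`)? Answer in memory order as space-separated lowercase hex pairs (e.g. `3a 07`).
2. movi fields op=0x1:5|rd=3:3|imm=193:8 → word 0bc1h → c1 0b

c1 0b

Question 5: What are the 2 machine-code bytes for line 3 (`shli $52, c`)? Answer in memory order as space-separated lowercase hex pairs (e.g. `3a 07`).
34 ea

line 3 (shli): pack op=0x1d:5|rd=2:3|imm=52:8 = 0xea34; little→ 34 ea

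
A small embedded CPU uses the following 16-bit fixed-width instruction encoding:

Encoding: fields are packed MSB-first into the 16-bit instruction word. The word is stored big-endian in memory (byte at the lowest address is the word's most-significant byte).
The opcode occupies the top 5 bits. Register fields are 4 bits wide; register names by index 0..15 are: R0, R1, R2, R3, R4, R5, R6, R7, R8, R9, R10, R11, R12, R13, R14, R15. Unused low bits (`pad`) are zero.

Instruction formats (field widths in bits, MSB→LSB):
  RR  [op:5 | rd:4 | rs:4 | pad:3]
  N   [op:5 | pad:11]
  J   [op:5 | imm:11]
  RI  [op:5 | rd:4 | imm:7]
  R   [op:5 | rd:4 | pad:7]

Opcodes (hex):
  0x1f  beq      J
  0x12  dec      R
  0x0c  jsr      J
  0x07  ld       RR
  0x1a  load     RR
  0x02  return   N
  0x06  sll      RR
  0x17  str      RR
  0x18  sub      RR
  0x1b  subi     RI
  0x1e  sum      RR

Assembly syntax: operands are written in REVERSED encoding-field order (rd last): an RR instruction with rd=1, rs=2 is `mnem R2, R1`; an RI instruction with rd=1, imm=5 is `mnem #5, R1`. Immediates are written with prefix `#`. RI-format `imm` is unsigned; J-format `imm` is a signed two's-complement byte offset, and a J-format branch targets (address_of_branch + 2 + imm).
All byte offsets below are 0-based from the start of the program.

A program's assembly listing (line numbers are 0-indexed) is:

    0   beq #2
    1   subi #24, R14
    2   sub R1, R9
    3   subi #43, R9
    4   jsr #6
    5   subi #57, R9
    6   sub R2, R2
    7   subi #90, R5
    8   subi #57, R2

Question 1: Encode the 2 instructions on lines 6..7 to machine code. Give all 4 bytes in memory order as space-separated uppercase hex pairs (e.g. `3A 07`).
C1 10 DA DA

line 6 (sub): pack op=0x18:5|rd=2:4|rs=2:4|pad=0:3 = 0xc110; big→ c1 10
line 7 (subi): pack op=0x1b:5|rd=5:4|imm=90:7 = 0xdada; big→ da da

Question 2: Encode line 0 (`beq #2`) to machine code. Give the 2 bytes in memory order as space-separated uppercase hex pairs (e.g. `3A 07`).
0. beq fields op=0x1f:5|imm=2:11 → word f802h → f8 02

F8 02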